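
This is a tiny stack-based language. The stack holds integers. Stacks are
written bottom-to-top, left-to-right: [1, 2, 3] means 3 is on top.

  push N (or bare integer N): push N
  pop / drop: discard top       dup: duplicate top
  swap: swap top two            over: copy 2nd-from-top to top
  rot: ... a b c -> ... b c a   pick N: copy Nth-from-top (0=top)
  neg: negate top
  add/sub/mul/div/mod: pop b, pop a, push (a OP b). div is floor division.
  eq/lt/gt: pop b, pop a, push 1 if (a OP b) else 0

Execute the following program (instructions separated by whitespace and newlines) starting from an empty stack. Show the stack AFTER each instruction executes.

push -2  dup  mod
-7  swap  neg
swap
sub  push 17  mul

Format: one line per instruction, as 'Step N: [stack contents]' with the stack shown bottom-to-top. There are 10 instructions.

Step 1: [-2]
Step 2: [-2, -2]
Step 3: [0]
Step 4: [0, -7]
Step 5: [-7, 0]
Step 6: [-7, 0]
Step 7: [0, -7]
Step 8: [7]
Step 9: [7, 17]
Step 10: [119]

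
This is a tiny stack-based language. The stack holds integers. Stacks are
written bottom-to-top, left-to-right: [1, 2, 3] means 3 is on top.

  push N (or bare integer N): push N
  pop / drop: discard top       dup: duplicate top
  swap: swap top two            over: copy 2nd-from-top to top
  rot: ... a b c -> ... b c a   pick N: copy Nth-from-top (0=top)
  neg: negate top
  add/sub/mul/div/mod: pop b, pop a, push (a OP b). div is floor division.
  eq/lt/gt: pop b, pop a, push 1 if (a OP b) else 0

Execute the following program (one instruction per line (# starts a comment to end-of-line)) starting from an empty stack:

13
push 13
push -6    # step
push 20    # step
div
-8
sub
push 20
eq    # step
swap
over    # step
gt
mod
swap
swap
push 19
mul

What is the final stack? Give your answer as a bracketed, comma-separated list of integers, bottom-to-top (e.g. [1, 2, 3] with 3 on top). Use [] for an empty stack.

After 'push 13': [13]
After 'push 13': [13, 13]
After 'push -6': [13, 13, -6]
After 'push 20': [13, 13, -6, 20]
After 'div': [13, 13, -1]
After 'push -8': [13, 13, -1, -8]
After 'sub': [13, 13, 7]
After 'push 20': [13, 13, 7, 20]
After 'eq': [13, 13, 0]
After 'swap': [13, 0, 13]
After 'over': [13, 0, 13, 0]
After 'gt': [13, 0, 1]
After 'mod': [13, 0]
After 'swap': [0, 13]
After 'swap': [13, 0]
After 'push 19': [13, 0, 19]
After 'mul': [13, 0]

Answer: [13, 0]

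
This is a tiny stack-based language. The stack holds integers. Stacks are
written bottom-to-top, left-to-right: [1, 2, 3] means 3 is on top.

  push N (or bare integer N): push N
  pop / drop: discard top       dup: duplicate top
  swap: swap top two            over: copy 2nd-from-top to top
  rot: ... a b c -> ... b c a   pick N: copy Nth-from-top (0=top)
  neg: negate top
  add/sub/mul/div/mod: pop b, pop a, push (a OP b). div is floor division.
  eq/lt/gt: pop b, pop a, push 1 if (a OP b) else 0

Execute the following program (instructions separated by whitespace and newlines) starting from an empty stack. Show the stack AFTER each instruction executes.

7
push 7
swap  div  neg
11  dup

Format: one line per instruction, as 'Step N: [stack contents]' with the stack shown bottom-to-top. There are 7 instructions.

Step 1: [7]
Step 2: [7, 7]
Step 3: [7, 7]
Step 4: [1]
Step 5: [-1]
Step 6: [-1, 11]
Step 7: [-1, 11, 11]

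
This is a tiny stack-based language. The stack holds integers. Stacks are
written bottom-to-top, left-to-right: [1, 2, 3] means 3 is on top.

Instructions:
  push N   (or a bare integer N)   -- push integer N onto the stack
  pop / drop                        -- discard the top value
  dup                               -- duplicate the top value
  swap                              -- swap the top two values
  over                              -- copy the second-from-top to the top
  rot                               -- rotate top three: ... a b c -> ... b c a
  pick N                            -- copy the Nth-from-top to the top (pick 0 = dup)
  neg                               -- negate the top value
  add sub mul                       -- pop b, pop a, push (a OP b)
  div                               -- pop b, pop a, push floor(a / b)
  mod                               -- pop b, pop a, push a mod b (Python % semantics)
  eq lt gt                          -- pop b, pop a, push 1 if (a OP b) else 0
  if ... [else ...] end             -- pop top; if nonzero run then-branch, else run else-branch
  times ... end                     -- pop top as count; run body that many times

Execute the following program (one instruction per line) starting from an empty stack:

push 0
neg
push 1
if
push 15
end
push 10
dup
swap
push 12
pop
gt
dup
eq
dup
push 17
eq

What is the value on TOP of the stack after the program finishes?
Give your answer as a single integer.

After 'push 0': [0]
After 'neg': [0]
After 'push 1': [0, 1]
After 'if': [0]
After 'push 15': [0, 15]
After 'push 10': [0, 15, 10]
After 'dup': [0, 15, 10, 10]
After 'swap': [0, 15, 10, 10]
After 'push 12': [0, 15, 10, 10, 12]
After 'pop': [0, 15, 10, 10]
After 'gt': [0, 15, 0]
After 'dup': [0, 15, 0, 0]
After 'eq': [0, 15, 1]
After 'dup': [0, 15, 1, 1]
After 'push 17': [0, 15, 1, 1, 17]
After 'eq': [0, 15, 1, 0]

Answer: 0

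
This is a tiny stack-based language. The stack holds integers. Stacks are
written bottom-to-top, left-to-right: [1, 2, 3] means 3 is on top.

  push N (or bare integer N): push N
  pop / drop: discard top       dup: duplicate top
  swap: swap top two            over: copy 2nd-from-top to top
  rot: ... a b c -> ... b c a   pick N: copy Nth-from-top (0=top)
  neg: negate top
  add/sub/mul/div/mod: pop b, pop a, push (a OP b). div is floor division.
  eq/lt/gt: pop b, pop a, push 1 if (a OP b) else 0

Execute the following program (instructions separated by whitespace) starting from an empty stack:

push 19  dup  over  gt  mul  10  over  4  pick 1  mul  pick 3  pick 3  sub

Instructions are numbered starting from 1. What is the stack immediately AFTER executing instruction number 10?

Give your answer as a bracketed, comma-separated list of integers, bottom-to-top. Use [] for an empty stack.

Step 1 ('push 19'): [19]
Step 2 ('dup'): [19, 19]
Step 3 ('over'): [19, 19, 19]
Step 4 ('gt'): [19, 0]
Step 5 ('mul'): [0]
Step 6 ('10'): [0, 10]
Step 7 ('over'): [0, 10, 0]
Step 8 ('4'): [0, 10, 0, 4]
Step 9 ('pick 1'): [0, 10, 0, 4, 0]
Step 10 ('mul'): [0, 10, 0, 0]

Answer: [0, 10, 0, 0]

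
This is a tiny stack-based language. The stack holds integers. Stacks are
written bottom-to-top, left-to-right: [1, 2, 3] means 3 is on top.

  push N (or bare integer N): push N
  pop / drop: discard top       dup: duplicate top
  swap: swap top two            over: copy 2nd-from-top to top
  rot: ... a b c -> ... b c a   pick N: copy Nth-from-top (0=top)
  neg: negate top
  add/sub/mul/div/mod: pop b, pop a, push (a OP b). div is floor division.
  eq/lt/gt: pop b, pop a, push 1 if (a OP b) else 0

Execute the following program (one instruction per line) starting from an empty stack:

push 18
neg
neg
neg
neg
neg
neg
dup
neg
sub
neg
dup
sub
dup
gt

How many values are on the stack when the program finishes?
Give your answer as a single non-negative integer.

After 'push 18': stack = [18] (depth 1)
After 'neg': stack = [-18] (depth 1)
After 'neg': stack = [18] (depth 1)
After 'neg': stack = [-18] (depth 1)
After 'neg': stack = [18] (depth 1)
After 'neg': stack = [-18] (depth 1)
After 'neg': stack = [18] (depth 1)
After 'dup': stack = [18, 18] (depth 2)
After 'neg': stack = [18, -18] (depth 2)
After 'sub': stack = [36] (depth 1)
After 'neg': stack = [-36] (depth 1)
After 'dup': stack = [-36, -36] (depth 2)
After 'sub': stack = [0] (depth 1)
After 'dup': stack = [0, 0] (depth 2)
After 'gt': stack = [0] (depth 1)

Answer: 1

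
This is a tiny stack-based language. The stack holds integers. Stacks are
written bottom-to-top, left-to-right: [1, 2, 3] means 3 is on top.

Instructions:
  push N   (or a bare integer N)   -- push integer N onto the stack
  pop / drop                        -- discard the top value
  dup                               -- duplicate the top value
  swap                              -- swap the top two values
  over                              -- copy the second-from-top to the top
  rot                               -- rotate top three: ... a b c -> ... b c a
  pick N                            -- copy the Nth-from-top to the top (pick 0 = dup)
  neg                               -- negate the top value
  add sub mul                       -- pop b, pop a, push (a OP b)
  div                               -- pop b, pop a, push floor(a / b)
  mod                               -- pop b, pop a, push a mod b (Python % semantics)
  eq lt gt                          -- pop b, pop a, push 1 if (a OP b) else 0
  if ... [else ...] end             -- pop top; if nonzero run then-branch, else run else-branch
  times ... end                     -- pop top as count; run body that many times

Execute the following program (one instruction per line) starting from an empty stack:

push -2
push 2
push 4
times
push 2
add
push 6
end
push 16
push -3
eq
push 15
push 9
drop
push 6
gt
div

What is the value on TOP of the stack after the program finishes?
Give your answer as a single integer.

Answer: 0

Derivation:
After 'push -2': [-2]
After 'push 2': [-2, 2]
After 'push 4': [-2, 2, 4]
After 'times': [-2, 2]
After 'push 2': [-2, 2, 2]
After 'add': [-2, 4]
After 'push 6': [-2, 4, 6]
After 'push 2': [-2, 4, 6, 2]
After 'add': [-2, 4, 8]
After 'push 6': [-2, 4, 8, 6]
  ...
After 'push 6': [-2, 4, 8, 8, 8, 6]
After 'push 16': [-2, 4, 8, 8, 8, 6, 16]
After 'push -3': [-2, 4, 8, 8, 8, 6, 16, -3]
After 'eq': [-2, 4, 8, 8, 8, 6, 0]
After 'push 15': [-2, 4, 8, 8, 8, 6, 0, 15]
After 'push 9': [-2, 4, 8, 8, 8, 6, 0, 15, 9]
After 'drop': [-2, 4, 8, 8, 8, 6, 0, 15]
After 'push 6': [-2, 4, 8, 8, 8, 6, 0, 15, 6]
After 'gt': [-2, 4, 8, 8, 8, 6, 0, 1]
After 'div': [-2, 4, 8, 8, 8, 6, 0]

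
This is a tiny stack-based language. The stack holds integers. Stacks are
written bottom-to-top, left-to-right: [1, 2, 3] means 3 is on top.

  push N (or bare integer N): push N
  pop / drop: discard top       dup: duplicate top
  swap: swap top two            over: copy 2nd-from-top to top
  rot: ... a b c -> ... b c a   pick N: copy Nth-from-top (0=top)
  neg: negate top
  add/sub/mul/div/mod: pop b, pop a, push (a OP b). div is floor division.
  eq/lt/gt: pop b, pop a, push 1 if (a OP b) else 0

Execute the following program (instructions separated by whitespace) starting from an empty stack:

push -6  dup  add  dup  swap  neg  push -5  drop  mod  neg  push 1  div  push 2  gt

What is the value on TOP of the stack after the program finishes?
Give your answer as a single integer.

Answer: 0

Derivation:
After 'push -6': [-6]
After 'dup': [-6, -6]
After 'add': [-12]
After 'dup': [-12, -12]
After 'swap': [-12, -12]
After 'neg': [-12, 12]
After 'push -5': [-12, 12, -5]
After 'drop': [-12, 12]
After 'mod': [0]
After 'neg': [0]
After 'push 1': [0, 1]
After 'div': [0]
After 'push 2': [0, 2]
After 'gt': [0]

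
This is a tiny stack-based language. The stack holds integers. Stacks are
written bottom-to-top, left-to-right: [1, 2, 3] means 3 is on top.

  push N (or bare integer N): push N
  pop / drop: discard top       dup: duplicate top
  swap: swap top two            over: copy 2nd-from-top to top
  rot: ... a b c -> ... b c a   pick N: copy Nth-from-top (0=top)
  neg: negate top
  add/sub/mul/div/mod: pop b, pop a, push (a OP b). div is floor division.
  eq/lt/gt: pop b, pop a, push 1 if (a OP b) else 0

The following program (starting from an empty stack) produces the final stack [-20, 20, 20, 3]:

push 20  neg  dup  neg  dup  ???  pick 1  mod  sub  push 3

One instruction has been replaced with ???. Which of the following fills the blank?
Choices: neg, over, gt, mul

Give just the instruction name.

Answer: over

Derivation:
Stack before ???: [-20, 20, 20]
Stack after ???:  [-20, 20, 20, 20]
Checking each choice:
  neg: produces [-20, 20, 3]
  over: MATCH
  gt: produces [-20, 3]
  mul: produces [-20, 3]


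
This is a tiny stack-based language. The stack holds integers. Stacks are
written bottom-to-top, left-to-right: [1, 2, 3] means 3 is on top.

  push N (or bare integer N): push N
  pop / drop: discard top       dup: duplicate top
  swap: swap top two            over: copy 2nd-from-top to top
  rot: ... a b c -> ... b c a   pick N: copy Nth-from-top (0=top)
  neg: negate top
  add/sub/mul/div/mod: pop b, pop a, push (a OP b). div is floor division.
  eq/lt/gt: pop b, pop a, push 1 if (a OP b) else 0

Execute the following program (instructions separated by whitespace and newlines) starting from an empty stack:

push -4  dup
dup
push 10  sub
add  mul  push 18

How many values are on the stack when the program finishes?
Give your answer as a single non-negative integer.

After 'push -4': stack = [-4] (depth 1)
After 'dup': stack = [-4, -4] (depth 2)
After 'dup': stack = [-4, -4, -4] (depth 3)
After 'push 10': stack = [-4, -4, -4, 10] (depth 4)
After 'sub': stack = [-4, -4, -14] (depth 3)
After 'add': stack = [-4, -18] (depth 2)
After 'mul': stack = [72] (depth 1)
After 'push 18': stack = [72, 18] (depth 2)

Answer: 2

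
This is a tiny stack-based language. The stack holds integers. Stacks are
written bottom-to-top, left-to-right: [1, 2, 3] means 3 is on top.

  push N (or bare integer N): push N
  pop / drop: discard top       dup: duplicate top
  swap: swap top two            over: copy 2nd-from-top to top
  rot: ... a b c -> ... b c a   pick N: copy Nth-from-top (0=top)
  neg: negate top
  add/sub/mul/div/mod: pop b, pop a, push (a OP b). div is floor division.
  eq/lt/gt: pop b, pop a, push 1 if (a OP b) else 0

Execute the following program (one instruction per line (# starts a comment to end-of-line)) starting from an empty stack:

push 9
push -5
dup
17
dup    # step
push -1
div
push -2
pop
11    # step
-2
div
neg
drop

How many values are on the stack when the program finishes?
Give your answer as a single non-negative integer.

Answer: 5

Derivation:
After 'push 9': stack = [9] (depth 1)
After 'push -5': stack = [9, -5] (depth 2)
After 'dup': stack = [9, -5, -5] (depth 3)
After 'push 17': stack = [9, -5, -5, 17] (depth 4)
After 'dup': stack = [9, -5, -5, 17, 17] (depth 5)
After 'push -1': stack = [9, -5, -5, 17, 17, -1] (depth 6)
After 'div': stack = [9, -5, -5, 17, -17] (depth 5)
After 'push -2': stack = [9, -5, -5, 17, -17, -2] (depth 6)
After 'pop': stack = [9, -5, -5, 17, -17] (depth 5)
After 'push 11': stack = [9, -5, -5, 17, -17, 11] (depth 6)
After 'push -2': stack = [9, -5, -5, 17, -17, 11, -2] (depth 7)
After 'div': stack = [9, -5, -5, 17, -17, -6] (depth 6)
After 'neg': stack = [9, -5, -5, 17, -17, 6] (depth 6)
After 'drop': stack = [9, -5, -5, 17, -17] (depth 5)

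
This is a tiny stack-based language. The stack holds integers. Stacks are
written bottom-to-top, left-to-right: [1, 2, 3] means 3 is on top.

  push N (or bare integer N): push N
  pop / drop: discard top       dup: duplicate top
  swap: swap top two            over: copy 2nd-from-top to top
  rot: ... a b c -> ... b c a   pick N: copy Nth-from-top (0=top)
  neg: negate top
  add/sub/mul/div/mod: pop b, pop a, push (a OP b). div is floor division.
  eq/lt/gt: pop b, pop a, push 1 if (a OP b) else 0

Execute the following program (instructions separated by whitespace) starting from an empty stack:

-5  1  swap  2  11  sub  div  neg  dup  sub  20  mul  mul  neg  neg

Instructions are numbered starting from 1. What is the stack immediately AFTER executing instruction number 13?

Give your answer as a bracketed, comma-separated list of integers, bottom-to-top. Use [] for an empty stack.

Answer: [0]

Derivation:
Step 1 ('-5'): [-5]
Step 2 ('1'): [-5, 1]
Step 3 ('swap'): [1, -5]
Step 4 ('2'): [1, -5, 2]
Step 5 ('11'): [1, -5, 2, 11]
Step 6 ('sub'): [1, -5, -9]
Step 7 ('div'): [1, 0]
Step 8 ('neg'): [1, 0]
Step 9 ('dup'): [1, 0, 0]
Step 10 ('sub'): [1, 0]
Step 11 ('20'): [1, 0, 20]
Step 12 ('mul'): [1, 0]
Step 13 ('mul'): [0]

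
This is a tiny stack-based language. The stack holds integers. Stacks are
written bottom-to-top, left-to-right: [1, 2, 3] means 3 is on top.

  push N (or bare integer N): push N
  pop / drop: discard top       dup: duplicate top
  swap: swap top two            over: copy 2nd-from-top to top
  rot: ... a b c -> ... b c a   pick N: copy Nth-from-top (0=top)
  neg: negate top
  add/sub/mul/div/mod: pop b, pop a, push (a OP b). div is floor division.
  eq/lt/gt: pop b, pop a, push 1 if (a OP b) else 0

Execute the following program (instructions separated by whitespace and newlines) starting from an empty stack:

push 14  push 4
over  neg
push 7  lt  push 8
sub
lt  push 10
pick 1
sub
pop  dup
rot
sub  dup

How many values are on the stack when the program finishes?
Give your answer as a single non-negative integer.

Answer: 3

Derivation:
After 'push 14': stack = [14] (depth 1)
After 'push 4': stack = [14, 4] (depth 2)
After 'over': stack = [14, 4, 14] (depth 3)
After 'neg': stack = [14, 4, -14] (depth 3)
After 'push 7': stack = [14, 4, -14, 7] (depth 4)
After 'lt': stack = [14, 4, 1] (depth 3)
After 'push 8': stack = [14, 4, 1, 8] (depth 4)
After 'sub': stack = [14, 4, -7] (depth 3)
After 'lt': stack = [14, 0] (depth 2)
After 'push 10': stack = [14, 0, 10] (depth 3)
After 'pick 1': stack = [14, 0, 10, 0] (depth 4)
After 'sub': stack = [14, 0, 10] (depth 3)
After 'pop': stack = [14, 0] (depth 2)
After 'dup': stack = [14, 0, 0] (depth 3)
After 'rot': stack = [0, 0, 14] (depth 3)
After 'sub': stack = [0, -14] (depth 2)
After 'dup': stack = [0, -14, -14] (depth 3)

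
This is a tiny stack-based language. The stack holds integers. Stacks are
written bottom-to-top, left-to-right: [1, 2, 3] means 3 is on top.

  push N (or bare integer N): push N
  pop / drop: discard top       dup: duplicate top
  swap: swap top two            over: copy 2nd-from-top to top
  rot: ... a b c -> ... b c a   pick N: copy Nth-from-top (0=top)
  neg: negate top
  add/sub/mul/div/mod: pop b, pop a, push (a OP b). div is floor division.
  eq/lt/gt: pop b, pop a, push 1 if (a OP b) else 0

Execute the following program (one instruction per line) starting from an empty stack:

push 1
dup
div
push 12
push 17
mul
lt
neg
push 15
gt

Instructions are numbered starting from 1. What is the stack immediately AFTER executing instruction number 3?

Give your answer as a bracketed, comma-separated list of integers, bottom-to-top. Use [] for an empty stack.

Step 1 ('push 1'): [1]
Step 2 ('dup'): [1, 1]
Step 3 ('div'): [1]

Answer: [1]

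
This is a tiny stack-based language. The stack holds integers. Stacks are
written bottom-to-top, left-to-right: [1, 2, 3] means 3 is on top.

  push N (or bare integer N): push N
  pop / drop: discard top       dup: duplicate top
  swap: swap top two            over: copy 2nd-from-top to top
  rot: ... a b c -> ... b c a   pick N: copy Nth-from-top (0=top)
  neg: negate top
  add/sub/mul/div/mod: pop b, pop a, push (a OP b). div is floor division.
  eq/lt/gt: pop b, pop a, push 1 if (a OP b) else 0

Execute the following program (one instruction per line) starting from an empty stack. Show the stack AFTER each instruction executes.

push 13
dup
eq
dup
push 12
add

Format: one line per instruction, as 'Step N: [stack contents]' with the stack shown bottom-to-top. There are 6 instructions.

Step 1: [13]
Step 2: [13, 13]
Step 3: [1]
Step 4: [1, 1]
Step 5: [1, 1, 12]
Step 6: [1, 13]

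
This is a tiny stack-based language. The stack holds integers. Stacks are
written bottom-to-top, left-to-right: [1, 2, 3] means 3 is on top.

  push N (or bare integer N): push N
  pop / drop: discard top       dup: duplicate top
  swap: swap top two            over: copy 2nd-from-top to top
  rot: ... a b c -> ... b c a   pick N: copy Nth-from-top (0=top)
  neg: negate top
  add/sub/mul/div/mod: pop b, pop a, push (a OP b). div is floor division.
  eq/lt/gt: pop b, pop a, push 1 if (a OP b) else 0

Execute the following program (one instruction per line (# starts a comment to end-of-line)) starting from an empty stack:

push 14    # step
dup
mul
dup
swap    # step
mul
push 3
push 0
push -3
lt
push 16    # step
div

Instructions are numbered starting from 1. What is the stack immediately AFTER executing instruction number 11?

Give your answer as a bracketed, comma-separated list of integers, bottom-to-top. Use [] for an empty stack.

Answer: [38416, 3, 0, 16]

Derivation:
Step 1 ('push 14'): [14]
Step 2 ('dup'): [14, 14]
Step 3 ('mul'): [196]
Step 4 ('dup'): [196, 196]
Step 5 ('swap'): [196, 196]
Step 6 ('mul'): [38416]
Step 7 ('push 3'): [38416, 3]
Step 8 ('push 0'): [38416, 3, 0]
Step 9 ('push -3'): [38416, 3, 0, -3]
Step 10 ('lt'): [38416, 3, 0]
Step 11 ('push 16'): [38416, 3, 0, 16]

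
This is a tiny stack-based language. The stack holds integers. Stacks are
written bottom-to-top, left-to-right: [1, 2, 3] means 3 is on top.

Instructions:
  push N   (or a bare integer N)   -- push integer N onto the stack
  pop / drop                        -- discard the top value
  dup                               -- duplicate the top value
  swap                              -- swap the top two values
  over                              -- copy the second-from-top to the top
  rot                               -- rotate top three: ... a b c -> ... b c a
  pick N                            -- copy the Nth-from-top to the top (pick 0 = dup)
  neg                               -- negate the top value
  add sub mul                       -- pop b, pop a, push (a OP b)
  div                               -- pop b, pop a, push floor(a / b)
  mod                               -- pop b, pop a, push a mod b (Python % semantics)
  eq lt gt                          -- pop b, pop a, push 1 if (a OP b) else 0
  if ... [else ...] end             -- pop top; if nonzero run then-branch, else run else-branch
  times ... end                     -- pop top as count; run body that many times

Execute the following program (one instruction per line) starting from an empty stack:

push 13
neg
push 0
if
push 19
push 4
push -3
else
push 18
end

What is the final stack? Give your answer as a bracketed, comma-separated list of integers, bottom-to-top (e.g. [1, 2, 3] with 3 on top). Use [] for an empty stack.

After 'push 13': [13]
After 'neg': [-13]
After 'push 0': [-13, 0]
After 'if': [-13]
After 'push 18': [-13, 18]

Answer: [-13, 18]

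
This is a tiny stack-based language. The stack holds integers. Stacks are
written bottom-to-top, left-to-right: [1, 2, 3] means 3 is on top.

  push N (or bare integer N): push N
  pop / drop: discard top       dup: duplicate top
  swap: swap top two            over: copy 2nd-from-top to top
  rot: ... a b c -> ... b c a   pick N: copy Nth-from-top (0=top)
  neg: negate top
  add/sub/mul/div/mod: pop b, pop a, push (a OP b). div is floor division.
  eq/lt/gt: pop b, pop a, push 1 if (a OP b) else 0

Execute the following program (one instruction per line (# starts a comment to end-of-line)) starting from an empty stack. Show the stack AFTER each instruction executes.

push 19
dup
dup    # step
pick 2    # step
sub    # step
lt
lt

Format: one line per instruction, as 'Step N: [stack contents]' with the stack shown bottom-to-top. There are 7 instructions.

Step 1: [19]
Step 2: [19, 19]
Step 3: [19, 19, 19]
Step 4: [19, 19, 19, 19]
Step 5: [19, 19, 0]
Step 6: [19, 0]
Step 7: [0]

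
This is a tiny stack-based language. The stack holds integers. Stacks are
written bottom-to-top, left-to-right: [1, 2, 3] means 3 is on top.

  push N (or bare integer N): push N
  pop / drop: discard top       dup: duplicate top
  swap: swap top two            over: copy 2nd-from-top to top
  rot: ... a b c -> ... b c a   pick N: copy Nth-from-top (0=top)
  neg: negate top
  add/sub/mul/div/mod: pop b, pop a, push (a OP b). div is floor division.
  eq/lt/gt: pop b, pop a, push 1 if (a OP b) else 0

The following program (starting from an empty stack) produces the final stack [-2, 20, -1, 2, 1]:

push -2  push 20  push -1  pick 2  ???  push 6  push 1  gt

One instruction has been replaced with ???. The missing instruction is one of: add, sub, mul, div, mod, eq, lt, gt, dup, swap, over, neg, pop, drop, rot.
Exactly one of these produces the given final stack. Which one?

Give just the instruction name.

Stack before ???: [-2, 20, -1, -2]
Stack after ???:  [-2, 20, -1, 2]
The instruction that transforms [-2, 20, -1, -2] -> [-2, 20, -1, 2] is: neg

Answer: neg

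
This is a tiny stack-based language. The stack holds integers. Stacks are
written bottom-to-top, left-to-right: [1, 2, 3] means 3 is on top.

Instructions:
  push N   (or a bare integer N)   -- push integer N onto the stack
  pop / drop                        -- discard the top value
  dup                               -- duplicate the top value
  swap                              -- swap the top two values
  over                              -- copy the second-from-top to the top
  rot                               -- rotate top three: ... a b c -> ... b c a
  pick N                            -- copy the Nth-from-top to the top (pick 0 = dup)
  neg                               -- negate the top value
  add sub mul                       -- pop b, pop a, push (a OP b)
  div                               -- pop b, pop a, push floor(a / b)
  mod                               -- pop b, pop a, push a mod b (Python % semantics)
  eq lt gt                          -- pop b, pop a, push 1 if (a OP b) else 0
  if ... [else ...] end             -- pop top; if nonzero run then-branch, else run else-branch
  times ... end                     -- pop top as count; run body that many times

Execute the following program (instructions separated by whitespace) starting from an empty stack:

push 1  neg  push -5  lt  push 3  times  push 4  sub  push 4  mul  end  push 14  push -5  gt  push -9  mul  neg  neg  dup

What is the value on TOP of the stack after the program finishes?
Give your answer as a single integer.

After 'push 1': [1]
After 'neg': [-1]
After 'push -5': [-1, -5]
After 'lt': [0]
After 'push 3': [0, 3]
After 'times': [0]
After 'push 4': [0, 4]
After 'sub': [-4]
After 'push 4': [-4, 4]
After 'mul': [-16]
  ...
After 'push 4': [-84, 4]
After 'mul': [-336]
After 'push 14': [-336, 14]
After 'push -5': [-336, 14, -5]
After 'gt': [-336, 1]
After 'push -9': [-336, 1, -9]
After 'mul': [-336, -9]
After 'neg': [-336, 9]
After 'neg': [-336, -9]
After 'dup': [-336, -9, -9]

Answer: -9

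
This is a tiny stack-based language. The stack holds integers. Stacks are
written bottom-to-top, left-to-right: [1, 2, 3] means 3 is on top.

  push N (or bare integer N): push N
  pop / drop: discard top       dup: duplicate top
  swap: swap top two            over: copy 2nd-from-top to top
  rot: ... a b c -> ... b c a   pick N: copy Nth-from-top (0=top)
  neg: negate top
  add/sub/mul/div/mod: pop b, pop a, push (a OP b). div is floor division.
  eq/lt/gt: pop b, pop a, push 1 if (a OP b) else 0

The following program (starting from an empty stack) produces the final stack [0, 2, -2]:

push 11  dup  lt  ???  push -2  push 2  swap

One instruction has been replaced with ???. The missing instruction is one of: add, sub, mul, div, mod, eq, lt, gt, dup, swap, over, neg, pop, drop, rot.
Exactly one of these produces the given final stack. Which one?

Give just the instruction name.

Answer: neg

Derivation:
Stack before ???: [0]
Stack after ???:  [0]
The instruction that transforms [0] -> [0] is: neg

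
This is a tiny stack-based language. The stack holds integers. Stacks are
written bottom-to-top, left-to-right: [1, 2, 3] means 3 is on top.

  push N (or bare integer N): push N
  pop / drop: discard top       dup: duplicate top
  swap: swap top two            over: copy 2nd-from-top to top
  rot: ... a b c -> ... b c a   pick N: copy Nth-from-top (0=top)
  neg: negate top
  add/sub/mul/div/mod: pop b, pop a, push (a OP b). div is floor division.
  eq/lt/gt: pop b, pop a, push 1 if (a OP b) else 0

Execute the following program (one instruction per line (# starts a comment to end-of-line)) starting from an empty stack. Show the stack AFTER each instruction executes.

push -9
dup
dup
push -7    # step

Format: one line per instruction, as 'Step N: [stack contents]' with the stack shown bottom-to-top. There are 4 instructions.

Step 1: [-9]
Step 2: [-9, -9]
Step 3: [-9, -9, -9]
Step 4: [-9, -9, -9, -7]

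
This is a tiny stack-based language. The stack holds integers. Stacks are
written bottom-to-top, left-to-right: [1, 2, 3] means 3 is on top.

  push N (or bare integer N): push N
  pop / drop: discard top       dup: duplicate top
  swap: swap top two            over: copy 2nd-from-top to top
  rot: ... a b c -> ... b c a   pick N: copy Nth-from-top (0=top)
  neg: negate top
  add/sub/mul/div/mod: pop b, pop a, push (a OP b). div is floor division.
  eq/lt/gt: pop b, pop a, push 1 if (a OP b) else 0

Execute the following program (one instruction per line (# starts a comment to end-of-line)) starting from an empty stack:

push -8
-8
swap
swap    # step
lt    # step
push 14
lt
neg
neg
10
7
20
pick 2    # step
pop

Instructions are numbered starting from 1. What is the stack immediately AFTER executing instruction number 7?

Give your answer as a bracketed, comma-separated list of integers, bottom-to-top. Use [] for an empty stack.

Step 1 ('push -8'): [-8]
Step 2 ('-8'): [-8, -8]
Step 3 ('swap'): [-8, -8]
Step 4 ('swap'): [-8, -8]
Step 5 ('lt'): [0]
Step 6 ('push 14'): [0, 14]
Step 7 ('lt'): [1]

Answer: [1]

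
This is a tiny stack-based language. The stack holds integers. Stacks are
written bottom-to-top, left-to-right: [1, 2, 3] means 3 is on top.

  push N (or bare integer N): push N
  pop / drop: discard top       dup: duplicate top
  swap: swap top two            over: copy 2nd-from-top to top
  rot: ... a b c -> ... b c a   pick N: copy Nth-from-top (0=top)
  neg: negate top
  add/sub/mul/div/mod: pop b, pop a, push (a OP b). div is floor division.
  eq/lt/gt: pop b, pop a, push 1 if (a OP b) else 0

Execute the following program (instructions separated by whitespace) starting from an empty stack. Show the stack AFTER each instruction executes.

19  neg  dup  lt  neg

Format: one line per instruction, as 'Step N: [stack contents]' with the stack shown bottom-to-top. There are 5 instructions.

Step 1: [19]
Step 2: [-19]
Step 3: [-19, -19]
Step 4: [0]
Step 5: [0]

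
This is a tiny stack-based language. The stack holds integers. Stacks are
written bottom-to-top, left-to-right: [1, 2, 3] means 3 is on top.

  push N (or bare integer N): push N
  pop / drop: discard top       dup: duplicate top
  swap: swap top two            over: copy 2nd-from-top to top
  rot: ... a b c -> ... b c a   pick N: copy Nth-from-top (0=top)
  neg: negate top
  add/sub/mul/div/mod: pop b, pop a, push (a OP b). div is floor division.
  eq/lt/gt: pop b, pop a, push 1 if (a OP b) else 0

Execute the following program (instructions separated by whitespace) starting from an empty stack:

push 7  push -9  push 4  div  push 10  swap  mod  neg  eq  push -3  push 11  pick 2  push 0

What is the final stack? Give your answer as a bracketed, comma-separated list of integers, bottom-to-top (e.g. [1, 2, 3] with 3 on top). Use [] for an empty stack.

Answer: [0, -3, 11, 0, 0]

Derivation:
After 'push 7': [7]
After 'push -9': [7, -9]
After 'push 4': [7, -9, 4]
After 'div': [7, -3]
After 'push 10': [7, -3, 10]
After 'swap': [7, 10, -3]
After 'mod': [7, -2]
After 'neg': [7, 2]
After 'eq': [0]
After 'push -3': [0, -3]
After 'push 11': [0, -3, 11]
After 'pick 2': [0, -3, 11, 0]
After 'push 0': [0, -3, 11, 0, 0]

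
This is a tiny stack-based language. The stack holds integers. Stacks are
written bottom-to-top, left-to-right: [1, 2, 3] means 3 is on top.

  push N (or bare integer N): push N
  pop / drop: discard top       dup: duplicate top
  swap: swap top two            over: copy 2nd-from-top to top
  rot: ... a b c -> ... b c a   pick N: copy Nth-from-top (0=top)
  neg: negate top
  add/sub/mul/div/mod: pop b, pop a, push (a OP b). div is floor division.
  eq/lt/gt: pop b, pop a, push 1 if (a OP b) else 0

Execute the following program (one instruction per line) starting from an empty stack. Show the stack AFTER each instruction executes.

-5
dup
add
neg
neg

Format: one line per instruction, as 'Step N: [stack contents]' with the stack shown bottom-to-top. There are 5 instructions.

Step 1: [-5]
Step 2: [-5, -5]
Step 3: [-10]
Step 4: [10]
Step 5: [-10]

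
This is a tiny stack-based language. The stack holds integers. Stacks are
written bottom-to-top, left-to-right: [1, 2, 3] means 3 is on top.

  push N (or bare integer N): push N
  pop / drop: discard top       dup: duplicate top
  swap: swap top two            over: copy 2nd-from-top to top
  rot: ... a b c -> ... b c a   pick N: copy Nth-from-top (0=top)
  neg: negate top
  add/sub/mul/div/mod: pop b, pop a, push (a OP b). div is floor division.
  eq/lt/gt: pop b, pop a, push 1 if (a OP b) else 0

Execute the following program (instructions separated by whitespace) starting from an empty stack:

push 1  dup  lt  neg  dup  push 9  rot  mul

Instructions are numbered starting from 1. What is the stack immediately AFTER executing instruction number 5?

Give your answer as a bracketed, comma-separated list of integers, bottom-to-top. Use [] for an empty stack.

Answer: [0, 0]

Derivation:
Step 1 ('push 1'): [1]
Step 2 ('dup'): [1, 1]
Step 3 ('lt'): [0]
Step 4 ('neg'): [0]
Step 5 ('dup'): [0, 0]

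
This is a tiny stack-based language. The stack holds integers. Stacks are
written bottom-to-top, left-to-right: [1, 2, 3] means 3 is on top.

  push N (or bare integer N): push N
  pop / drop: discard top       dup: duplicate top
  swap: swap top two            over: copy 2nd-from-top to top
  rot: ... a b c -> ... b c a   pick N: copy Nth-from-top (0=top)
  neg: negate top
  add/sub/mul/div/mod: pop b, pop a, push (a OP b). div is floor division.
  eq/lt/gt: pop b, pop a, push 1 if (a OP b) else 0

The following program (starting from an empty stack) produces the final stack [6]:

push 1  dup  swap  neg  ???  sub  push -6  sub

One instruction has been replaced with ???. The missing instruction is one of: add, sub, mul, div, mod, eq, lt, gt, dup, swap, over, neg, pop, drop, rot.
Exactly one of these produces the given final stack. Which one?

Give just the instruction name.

Answer: neg

Derivation:
Stack before ???: [1, -1]
Stack after ???:  [1, 1]
The instruction that transforms [1, -1] -> [1, 1] is: neg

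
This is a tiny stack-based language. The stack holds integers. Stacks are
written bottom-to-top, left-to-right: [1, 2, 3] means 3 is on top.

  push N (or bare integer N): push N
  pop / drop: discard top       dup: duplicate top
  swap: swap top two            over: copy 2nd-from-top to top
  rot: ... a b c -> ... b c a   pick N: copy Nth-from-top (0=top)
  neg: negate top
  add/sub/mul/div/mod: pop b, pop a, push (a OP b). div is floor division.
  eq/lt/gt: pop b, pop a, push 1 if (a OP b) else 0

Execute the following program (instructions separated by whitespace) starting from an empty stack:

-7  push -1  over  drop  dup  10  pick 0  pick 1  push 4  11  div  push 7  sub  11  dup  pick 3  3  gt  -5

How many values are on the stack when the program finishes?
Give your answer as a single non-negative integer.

Answer: 11

Derivation:
After 'push -7': stack = [-7] (depth 1)
After 'push -1': stack = [-7, -1] (depth 2)
After 'over': stack = [-7, -1, -7] (depth 3)
After 'drop': stack = [-7, -1] (depth 2)
After 'dup': stack = [-7, -1, -1] (depth 3)
After 'push 10': stack = [-7, -1, -1, 10] (depth 4)
After 'pick 0': stack = [-7, -1, -1, 10, 10] (depth 5)
After 'pick 1': stack = [-7, -1, -1, 10, 10, 10] (depth 6)
After 'push 4': stack = [-7, -1, -1, 10, 10, 10, 4] (depth 7)
After 'push 11': stack = [-7, -1, -1, 10, 10, 10, 4, 11] (depth 8)
After 'div': stack = [-7, -1, -1, 10, 10, 10, 0] (depth 7)
After 'push 7': stack = [-7, -1, -1, 10, 10, 10, 0, 7] (depth 8)
After 'sub': stack = [-7, -1, -1, 10, 10, 10, -7] (depth 7)
After 'push 11': stack = [-7, -1, -1, 10, 10, 10, -7, 11] (depth 8)
After 'dup': stack = [-7, -1, -1, 10, 10, 10, -7, 11, 11] (depth 9)
After 'pick 3': stack = [-7, -1, -1, 10, 10, 10, -7, 11, 11, 10] (depth 10)
After 'push 3': stack = [-7, -1, -1, 10, 10, 10, -7, 11, 11, 10, 3] (depth 11)
After 'gt': stack = [-7, -1, -1, 10, 10, 10, -7, 11, 11, 1] (depth 10)
After 'push -5': stack = [-7, -1, -1, 10, 10, 10, -7, 11, 11, 1, -5] (depth 11)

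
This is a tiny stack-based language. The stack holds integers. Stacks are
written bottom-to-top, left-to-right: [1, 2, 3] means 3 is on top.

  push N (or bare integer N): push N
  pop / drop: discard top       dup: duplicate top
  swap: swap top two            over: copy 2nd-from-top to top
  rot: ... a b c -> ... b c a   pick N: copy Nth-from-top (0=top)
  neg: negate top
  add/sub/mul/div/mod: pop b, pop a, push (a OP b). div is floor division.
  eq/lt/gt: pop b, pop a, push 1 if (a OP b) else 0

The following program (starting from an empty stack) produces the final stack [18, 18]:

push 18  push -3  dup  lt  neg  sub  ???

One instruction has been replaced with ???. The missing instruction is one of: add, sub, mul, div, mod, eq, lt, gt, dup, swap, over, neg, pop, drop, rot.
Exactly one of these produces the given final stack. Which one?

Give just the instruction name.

Answer: dup

Derivation:
Stack before ???: [18]
Stack after ???:  [18, 18]
The instruction that transforms [18] -> [18, 18] is: dup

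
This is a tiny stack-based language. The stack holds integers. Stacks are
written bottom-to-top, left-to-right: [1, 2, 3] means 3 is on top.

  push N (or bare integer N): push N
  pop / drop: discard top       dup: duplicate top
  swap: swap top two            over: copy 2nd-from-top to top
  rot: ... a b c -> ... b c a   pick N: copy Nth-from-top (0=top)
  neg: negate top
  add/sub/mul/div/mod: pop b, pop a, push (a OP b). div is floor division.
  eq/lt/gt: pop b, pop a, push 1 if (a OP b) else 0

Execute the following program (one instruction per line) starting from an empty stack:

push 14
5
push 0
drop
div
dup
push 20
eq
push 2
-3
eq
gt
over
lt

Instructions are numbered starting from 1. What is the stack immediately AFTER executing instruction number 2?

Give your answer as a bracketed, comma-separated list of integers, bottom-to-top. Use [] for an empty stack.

Answer: [14, 5]

Derivation:
Step 1 ('push 14'): [14]
Step 2 ('5'): [14, 5]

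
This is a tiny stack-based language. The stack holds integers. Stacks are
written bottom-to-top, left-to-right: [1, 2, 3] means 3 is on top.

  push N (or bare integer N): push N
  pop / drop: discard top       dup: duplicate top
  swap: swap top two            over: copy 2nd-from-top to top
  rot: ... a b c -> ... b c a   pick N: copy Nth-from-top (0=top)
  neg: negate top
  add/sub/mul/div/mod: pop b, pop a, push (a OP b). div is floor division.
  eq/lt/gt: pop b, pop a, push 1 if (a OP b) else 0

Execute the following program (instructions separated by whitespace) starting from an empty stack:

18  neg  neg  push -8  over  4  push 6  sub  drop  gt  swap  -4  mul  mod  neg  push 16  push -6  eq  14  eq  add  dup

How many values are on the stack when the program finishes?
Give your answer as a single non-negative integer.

After 'push 18': stack = [18] (depth 1)
After 'neg': stack = [-18] (depth 1)
After 'neg': stack = [18] (depth 1)
After 'push -8': stack = [18, -8] (depth 2)
After 'over': stack = [18, -8, 18] (depth 3)
After 'push 4': stack = [18, -8, 18, 4] (depth 4)
After 'push 6': stack = [18, -8, 18, 4, 6] (depth 5)
After 'sub': stack = [18, -8, 18, -2] (depth 4)
After 'drop': stack = [18, -8, 18] (depth 3)
After 'gt': stack = [18, 0] (depth 2)
  ...
After 'mul': stack = [0, -72] (depth 2)
After 'mod': stack = [0] (depth 1)
After 'neg': stack = [0] (depth 1)
After 'push 16': stack = [0, 16] (depth 2)
After 'push -6': stack = [0, 16, -6] (depth 3)
After 'eq': stack = [0, 0] (depth 2)
After 'push 14': stack = [0, 0, 14] (depth 3)
After 'eq': stack = [0, 0] (depth 2)
After 'add': stack = [0] (depth 1)
After 'dup': stack = [0, 0] (depth 2)

Answer: 2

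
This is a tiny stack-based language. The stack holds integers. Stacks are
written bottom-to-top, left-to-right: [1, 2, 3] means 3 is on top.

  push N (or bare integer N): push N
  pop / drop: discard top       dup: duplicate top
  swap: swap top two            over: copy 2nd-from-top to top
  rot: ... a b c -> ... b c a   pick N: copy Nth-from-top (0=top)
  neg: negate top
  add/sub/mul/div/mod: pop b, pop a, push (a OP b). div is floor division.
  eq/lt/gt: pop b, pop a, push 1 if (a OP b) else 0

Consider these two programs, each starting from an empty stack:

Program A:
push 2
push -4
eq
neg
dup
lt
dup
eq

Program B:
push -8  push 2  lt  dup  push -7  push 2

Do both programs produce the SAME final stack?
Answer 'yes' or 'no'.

Answer: no

Derivation:
Program A trace:
  After 'push 2': [2]
  After 'push -4': [2, -4]
  After 'eq': [0]
  After 'neg': [0]
  After 'dup': [0, 0]
  After 'lt': [0]
  After 'dup': [0, 0]
  After 'eq': [1]
Program A final stack: [1]

Program B trace:
  After 'push -8': [-8]
  After 'push 2': [-8, 2]
  After 'lt': [1]
  After 'dup': [1, 1]
  After 'push -7': [1, 1, -7]
  After 'push 2': [1, 1, -7, 2]
Program B final stack: [1, 1, -7, 2]
Same: no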